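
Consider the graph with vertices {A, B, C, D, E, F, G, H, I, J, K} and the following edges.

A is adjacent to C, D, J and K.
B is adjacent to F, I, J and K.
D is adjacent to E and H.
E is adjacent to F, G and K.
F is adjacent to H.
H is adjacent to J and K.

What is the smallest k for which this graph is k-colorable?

2

A and C are adjacent, so at least 2 colors are needed.
A valid assignment using 2 colors: A=blue, B=blue, C=red, D=red, E=blue, F=red, G=red, H=blue, I=red, J=red, K=red. Each edge has distinct colors on its endpoints.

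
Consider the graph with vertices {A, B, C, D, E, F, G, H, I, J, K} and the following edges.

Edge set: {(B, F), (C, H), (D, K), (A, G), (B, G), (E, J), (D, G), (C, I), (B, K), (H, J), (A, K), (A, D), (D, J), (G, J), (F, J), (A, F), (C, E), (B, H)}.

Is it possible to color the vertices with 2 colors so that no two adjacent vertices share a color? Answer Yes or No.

A, D, G are mutually adjacent, so at least 3 colors are needed.
So 2 colors are not enough.

No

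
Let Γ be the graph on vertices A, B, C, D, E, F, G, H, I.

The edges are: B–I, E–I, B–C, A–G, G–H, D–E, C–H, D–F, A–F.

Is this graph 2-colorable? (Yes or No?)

No

The cycle F-D-E-I-B-C-H-G-A-F has odd length 9, so it cannot be 2-colored; at least 3 colors are needed.
So 2 colors are not enough.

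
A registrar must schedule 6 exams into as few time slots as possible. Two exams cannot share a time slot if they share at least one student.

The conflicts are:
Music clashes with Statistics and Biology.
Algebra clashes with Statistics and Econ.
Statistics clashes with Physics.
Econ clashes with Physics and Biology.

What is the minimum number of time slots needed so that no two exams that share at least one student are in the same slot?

3

The cycle Biology-Econ-Physics-Statistics-Music-Biology has odd length 5, so it cannot be 2-colored; at least 3 time slots are needed.
A valid assignment using 3 time slots: Music=3, Algebra=2, Statistics=1, Econ=1, Physics=2, Biology=2. No two conflicting exams share a time slot.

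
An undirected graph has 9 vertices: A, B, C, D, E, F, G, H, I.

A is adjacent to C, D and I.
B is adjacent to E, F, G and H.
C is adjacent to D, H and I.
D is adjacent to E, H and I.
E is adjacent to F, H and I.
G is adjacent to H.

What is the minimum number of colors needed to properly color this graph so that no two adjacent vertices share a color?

A, C, D, I form a clique, so at least 4 colors are needed.
4 colors suffice: color red → {F, H, I}; color blue → {B, D}; color green → {C, E, G}; color yellow → {A}. No two adjacent vertices share a color.

4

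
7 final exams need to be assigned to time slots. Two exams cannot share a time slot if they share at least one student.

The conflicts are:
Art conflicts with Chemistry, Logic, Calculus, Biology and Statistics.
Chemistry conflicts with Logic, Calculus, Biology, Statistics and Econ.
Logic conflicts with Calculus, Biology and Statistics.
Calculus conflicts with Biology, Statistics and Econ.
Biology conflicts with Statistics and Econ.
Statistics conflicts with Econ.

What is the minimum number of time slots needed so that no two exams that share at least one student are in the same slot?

6

Art, Chemistry, Logic, Calculus, Biology, Statistics pairwise conflict, so at least 6 time slots are needed.
A valid assignment using 6 time slots: Art=5, Chemistry=3, Logic=6, Calculus=4, Biology=1, Statistics=2, Econ=5. Each listed conflict is separated.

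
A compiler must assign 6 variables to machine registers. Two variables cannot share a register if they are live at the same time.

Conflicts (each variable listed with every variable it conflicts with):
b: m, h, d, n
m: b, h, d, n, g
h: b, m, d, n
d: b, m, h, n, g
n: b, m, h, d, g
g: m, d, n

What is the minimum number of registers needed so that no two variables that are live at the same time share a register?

5

b, m, h, d, n pairwise conflict, so at least 5 registers are needed.
Using 5 registers: b=4, m=1, h=5, d=2, n=3, g=4. Each listed conflict is separated.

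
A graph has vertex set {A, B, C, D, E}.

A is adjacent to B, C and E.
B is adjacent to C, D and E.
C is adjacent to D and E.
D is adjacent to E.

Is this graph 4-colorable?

Yes

The chromatic number is 4. A, B, C, E form a clique, so at least 4 colors are needed.
4 colors suffice: A=4, B=3, C=1, D=4, E=2.
That is already a proper 4-coloring.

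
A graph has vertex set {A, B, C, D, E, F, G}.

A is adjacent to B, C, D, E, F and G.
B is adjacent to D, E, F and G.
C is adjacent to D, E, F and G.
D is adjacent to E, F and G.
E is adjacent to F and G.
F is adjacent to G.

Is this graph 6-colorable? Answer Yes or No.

The chromatic number is 6. A, C, D, E, F, G are pairwise adjacent (a clique of size 6), so at least 6 colors are needed.
A valid assignment using 6 colors: A=4, B=6, C=6, D=2, E=3, F=5, G=1.
That is already a proper 6-coloring.

Yes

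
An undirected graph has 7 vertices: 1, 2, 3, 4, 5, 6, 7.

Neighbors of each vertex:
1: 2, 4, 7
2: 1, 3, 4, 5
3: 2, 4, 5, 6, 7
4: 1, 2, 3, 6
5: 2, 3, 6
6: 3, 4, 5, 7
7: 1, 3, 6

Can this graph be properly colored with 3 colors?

The chromatic number is 3. 1, 2, 4 are mutually adjacent, so at least 3 colors are needed.
3 colors suffice: color red → {1, 3}; color blue → {2, 6}; color green → {4, 5, 7}.
That is already a proper 3-coloring.

Yes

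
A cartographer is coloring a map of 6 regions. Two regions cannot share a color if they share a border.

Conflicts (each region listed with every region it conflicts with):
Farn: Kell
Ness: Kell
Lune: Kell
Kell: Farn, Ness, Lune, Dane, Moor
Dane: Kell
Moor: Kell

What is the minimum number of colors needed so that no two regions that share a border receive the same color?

2

Lune and Kell conflict, so at least 2 colors are needed.
A valid assignment using 2 colors: Farn=2, Ness=2, Lune=2, Kell=1, Dane=2, Moor=2. Each listed conflict is separated.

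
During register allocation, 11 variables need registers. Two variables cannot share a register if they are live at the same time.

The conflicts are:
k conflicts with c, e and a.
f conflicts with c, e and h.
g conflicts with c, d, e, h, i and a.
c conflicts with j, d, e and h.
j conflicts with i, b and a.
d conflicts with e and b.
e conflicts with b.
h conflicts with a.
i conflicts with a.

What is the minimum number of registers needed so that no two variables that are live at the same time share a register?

g, c, d, e all conflict with each other, so at least 4 registers are needed.
4 registers suffice: register 1 → {c, b, a}; register 2 → {j, e, h}; register 3 → {k, f, g}; register 4 → {d, i}. Every pair that conflicts lands in different registers.

4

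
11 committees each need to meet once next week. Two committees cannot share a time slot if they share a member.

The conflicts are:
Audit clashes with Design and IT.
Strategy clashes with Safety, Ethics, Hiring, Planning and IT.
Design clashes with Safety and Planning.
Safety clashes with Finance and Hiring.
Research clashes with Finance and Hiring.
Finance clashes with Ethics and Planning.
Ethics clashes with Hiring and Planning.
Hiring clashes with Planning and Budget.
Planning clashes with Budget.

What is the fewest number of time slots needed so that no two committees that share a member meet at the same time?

Strategy, Ethics, Hiring, Planning all conflict with each other, so at least 4 time slots are needed.
Using 4 time slots: Audit=2, Strategy=3, Design=1, Safety=2, Research=2, Finance=1, Ethics=4, Hiring=1, Planning=2, IT=1, Budget=3. Each listed conflict is separated.

4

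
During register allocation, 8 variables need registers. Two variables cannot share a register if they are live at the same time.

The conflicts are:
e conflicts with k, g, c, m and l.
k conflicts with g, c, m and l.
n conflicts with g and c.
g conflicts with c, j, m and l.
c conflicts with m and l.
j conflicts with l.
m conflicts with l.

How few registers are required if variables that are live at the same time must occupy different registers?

e, k, g, c, m, l are mutually in conflict, so at least 6 registers are needed.
6 registers suffice: register 1 → {g}; register 2 → {c, j}; register 3 → {n, l}; register 4 → {m}; register 5 → {k}; register 6 → {e}. No two conflicting variables share a register.

6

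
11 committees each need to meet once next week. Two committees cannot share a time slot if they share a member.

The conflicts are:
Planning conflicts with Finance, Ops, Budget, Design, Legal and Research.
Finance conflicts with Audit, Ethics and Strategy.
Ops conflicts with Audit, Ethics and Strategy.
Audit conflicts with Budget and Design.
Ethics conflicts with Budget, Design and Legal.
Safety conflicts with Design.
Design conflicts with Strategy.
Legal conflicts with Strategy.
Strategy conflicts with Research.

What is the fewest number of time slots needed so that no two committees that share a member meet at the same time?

Finance and Ethics conflict, so at least 2 time slots are needed.
Using 2 time slots: Planning=1, Finance=2, Ops=2, Audit=1, Ethics=1, Safety=1, Budget=2, Design=2, Legal=2, Strategy=1, Research=2. Each listed conflict is separated.

2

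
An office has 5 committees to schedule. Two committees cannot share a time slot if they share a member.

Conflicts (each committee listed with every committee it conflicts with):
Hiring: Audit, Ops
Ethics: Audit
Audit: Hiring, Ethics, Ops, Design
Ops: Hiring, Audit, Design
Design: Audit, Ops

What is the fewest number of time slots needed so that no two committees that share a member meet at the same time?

3

Hiring, Audit, Ops pairwise conflict, so at least 3 time slots are needed.
3 time slots suffice: time slot 1 → {Audit}; time slot 2 → {Ethics, Ops}; time slot 3 → {Hiring, Design}. Every pair that conflicts lands in different time slots.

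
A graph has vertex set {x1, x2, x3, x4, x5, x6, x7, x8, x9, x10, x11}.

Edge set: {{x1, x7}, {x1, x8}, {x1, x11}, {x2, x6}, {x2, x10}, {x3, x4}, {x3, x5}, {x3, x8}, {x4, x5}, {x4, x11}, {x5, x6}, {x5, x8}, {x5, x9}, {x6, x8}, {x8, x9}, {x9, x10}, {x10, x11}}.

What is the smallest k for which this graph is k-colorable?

3

x5, x6, x8 form a triangle, so at least 3 colors are needed.
A valid assignment using 3 colors: x1=1, x2=2, x3=3, x4=2, x5=1, x6=3, x7=2, x8=2, x9=3, x10=1, x11=3. Each edge has distinct colors on its endpoints.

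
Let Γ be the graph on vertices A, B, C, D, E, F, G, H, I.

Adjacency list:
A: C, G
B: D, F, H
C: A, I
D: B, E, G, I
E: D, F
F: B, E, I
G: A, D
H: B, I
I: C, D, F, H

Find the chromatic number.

3

The cycle C-A-G-D-I-C has odd length 5, so it cannot be 2-colored; at least 3 colors are needed.
3 colors suffice: A=green, B=red, C=blue, D=blue, E=red, F=blue, G=red, H=blue, I=red. Every edge joins two different colors.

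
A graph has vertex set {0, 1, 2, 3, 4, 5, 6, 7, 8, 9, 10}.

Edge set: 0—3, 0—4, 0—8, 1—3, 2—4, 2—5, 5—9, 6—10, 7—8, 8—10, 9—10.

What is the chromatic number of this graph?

3

The cycle 0-8-10-9-5-2-4-0 has odd length 7, so it cannot be 2-colored; at least 3 colors are needed.
3 colors suffice: color a → {3, 4, 6, 8, 9}; color b → {0, 1, 2, 7, 10}; color c → {5}. Each edge has distinct colors on its endpoints.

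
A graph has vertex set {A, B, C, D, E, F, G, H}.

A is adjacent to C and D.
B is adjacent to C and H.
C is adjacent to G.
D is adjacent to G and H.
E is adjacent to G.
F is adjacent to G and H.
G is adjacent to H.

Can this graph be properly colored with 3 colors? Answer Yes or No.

The chromatic number is 3. F, G, H are mutually adjacent, so at least 3 colors are needed.
3 colors suffice: A=1, B=1, C=2, D=3, E=2, F=3, G=1, H=2.
That is already a proper 3-coloring.

Yes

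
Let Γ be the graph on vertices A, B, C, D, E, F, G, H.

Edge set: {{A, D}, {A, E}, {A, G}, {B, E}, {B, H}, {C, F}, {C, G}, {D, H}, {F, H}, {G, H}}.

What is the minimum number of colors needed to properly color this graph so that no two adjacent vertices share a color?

The cycle G-A-E-B-H-G has odd length 5, so it cannot be 2-colored; at least 3 colors are needed.
One proper 3-coloring: A=red, B=green, C=red, D=blue, E=blue, F=blue, G=blue, H=red. Every edge joins two different colors.

3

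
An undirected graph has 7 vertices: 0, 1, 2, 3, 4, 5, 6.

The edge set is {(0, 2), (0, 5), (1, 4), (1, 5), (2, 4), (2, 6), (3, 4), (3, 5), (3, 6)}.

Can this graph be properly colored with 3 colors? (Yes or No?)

Yes

The chromatic number is 3. The cycle 2-0-5-1-4-2 has odd length 5, so it cannot be 2-colored; at least 3 colors are needed.
A valid assignment using 3 colors: 0=b, 1=c, 2=a, 3=c, 4=b, 5=a, 6=b.
That is already a proper 3-coloring.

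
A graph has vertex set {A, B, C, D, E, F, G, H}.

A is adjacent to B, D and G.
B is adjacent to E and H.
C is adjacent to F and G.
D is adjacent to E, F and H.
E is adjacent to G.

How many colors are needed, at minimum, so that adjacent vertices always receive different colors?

The cycle D-E-G-C-F-D has odd length 5, so it cannot be 2-colored; at least 3 colors are needed.
3 colors suffice: color 1 → {B, D, G}; color 2 → {A, C, E, H}; color 3 → {F}. Every edge joins two different colors.

3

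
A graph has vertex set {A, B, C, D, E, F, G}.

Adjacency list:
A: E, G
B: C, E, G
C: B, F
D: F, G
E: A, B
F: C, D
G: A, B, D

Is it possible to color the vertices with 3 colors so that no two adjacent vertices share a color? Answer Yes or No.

The chromatic number is 3. The cycle F-D-G-B-C-F has odd length 5, so it cannot be 2-colored; at least 3 colors are needed.
One proper 3-coloring: A=blue, B=blue, C=red, D=blue, E=red, F=green, G=red.
That is already a proper 3-coloring.

Yes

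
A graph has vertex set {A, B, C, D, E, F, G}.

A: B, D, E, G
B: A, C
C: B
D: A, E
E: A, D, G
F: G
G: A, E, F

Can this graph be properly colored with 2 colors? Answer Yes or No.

A, E, G form a triangle, so at least 3 colors are needed.
So 2 colors are not enough.

No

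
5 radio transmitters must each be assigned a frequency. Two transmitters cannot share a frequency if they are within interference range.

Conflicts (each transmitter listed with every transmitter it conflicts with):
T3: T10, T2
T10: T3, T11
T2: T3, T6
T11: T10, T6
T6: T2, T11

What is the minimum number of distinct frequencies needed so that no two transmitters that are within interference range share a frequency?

The cycle T11-T6-T2-T3-T10-T11 has odd length 5, so it cannot be 2-colored; at least 3 frequencies are needed.
3 frequencies suffice: frequency 1 → {T10, T2}; frequency 2 → {T3, T11}; frequency 3 → {T6}. Every pair that conflicts lands in different frequencies.

3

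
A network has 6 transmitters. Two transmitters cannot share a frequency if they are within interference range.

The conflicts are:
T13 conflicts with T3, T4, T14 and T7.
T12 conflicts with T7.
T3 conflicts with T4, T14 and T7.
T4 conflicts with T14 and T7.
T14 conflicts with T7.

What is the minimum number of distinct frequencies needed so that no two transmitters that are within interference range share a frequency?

T13, T3, T4, T14, T7 all conflict with each other, so at least 5 frequencies are needed.
Using 5 frequencies: T13=5, T12=2, T3=4, T4=3, T14=2, T7=1. Every pair that conflicts lands in different frequencies.

5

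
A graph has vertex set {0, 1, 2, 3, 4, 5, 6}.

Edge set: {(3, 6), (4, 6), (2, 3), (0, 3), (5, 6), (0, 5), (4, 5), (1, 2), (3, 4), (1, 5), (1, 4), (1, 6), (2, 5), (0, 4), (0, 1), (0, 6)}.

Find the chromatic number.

0, 1, 4, 5, 6 are mutually adjacent (a clique of size 5), so at least 5 colors are needed.
5 colors suffice: 0=blue, 1=yellow, 2=red, 3=yellow, 4=green, 5=purple, 6=red. No two adjacent vertices share a color.

5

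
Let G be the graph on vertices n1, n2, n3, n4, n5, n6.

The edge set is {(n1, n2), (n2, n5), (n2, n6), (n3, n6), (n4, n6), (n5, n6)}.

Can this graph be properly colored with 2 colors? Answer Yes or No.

No

n2, n5, n6 form a triangle, so at least 3 colors are needed.
So 2 colors are not enough.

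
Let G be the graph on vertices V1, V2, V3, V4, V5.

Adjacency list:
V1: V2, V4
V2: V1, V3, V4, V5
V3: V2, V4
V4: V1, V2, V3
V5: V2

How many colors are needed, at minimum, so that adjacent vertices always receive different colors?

V1, V2, V4 are pairwise adjacent, so at least 3 colors are needed.
3 colors suffice: color R → {V2}; color B → {V4, V5}; color G → {V1, V3}. Every edge joins two different colors.

3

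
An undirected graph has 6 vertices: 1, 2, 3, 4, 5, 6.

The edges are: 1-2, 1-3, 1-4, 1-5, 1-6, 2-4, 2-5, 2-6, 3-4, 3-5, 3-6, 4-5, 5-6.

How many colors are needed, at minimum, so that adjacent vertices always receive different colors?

1, 2, 4, 5 are mutually adjacent (a clique of size 4), so at least 4 colors are needed.
4 colors suffice: color red → {1}; color blue → {5}; color green → {2, 3}; color yellow → {4, 6}. No two adjacent vertices share a color.

4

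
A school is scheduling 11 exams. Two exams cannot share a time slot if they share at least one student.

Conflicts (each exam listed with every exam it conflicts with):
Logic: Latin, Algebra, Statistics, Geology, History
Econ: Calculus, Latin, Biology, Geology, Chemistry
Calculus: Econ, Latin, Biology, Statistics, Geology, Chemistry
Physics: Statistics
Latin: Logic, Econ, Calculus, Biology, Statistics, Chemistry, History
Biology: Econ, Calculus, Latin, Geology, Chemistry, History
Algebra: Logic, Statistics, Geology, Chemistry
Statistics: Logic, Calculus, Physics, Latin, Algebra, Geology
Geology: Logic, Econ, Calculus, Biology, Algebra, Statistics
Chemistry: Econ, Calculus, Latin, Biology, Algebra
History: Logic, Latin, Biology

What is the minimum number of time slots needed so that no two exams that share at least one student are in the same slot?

5

Econ, Calculus, Latin, Biology, Chemistry are mutually in conflict, so at least 5 time slots are needed.
A valid assignment using 5 time slots: Logic=2, Econ=5, Calculus=2, Physics=1, Latin=1, Biology=3, Algebra=5, Statistics=3, Geology=1, Chemistry=4, History=4. Each listed conflict is separated.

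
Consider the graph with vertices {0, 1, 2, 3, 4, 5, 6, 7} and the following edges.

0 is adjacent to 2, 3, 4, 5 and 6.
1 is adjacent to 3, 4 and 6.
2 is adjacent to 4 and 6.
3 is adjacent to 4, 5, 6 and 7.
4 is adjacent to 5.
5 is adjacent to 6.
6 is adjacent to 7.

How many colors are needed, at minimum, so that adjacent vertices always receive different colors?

4

0, 3, 5, 6 are mutually adjacent (a clique of size 4), so at least 4 colors are needed.
4 colors suffice: 0=c, 1=c, 2=a, 3=a, 4=b, 5=d, 6=b, 7=c. No two adjacent vertices share a color.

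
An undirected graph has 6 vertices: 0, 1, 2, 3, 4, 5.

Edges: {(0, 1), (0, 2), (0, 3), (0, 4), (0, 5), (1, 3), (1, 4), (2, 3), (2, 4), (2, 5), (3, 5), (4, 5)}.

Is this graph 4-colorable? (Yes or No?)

Yes

The chromatic number is 4. 0, 2, 3, 5 are pairwise adjacent (a clique of size 4), so at least 4 colors are needed.
4 colors suffice: color red → {0}; color blue → {3, 4}; color green → {1, 5}; color yellow → {2}.
That is already a proper 4-coloring.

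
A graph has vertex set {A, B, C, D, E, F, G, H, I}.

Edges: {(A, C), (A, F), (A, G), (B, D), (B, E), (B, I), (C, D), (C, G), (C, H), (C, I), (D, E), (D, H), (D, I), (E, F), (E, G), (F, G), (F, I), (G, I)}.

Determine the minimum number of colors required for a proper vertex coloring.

3

F, G, I form a triangle, so at least 3 colors are needed.
3 colors suffice: color red → {A, E, H, I}; color blue → {D, G}; color green → {B, C, F}. No two adjacent vertices share a color.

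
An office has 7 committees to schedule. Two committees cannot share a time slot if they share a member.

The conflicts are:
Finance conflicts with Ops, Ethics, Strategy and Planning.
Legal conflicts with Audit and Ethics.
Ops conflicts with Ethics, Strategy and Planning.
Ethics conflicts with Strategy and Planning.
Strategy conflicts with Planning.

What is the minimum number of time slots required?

5

Finance, Ops, Ethics, Strategy, Planning are mutually in conflict, so at least 5 time slots are needed.
5 time slots suffice: time slot 1 → {Audit, Ethics}; time slot 2 → {Legal, Strategy}; time slot 3 → {Planning}; time slot 4 → {Finance}; time slot 5 → {Ops}. No two conflicting committees share a time slot.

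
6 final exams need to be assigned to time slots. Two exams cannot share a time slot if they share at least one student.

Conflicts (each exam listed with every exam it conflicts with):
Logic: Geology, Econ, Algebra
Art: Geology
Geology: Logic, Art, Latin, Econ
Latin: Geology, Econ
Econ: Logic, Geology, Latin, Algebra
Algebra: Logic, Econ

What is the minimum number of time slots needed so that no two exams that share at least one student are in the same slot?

Logic, Econ, Algebra are mutually in conflict, so at least 3 time slots are needed.
3 time slots suffice: time slot 1 → {Geology, Algebra}; time slot 2 → {Art, Econ}; time slot 3 → {Logic, Latin}. No two conflicting exams share a time slot.

3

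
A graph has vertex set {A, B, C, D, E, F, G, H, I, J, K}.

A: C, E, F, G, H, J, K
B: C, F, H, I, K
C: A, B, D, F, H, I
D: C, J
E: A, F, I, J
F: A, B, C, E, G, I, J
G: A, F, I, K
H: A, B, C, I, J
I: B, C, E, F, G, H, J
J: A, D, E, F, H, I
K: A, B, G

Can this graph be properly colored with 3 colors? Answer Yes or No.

No

A, E, F, J are mutually adjacent (a clique of size 4), so at least 4 colors are needed.
So 3 colors are not enough.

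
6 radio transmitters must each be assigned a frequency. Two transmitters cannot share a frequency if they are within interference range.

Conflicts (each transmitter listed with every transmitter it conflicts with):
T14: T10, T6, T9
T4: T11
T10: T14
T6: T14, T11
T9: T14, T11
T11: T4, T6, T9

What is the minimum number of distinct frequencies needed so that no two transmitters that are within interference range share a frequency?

T6 and T11 conflict, so at least 2 frequencies are needed.
A valid assignment using 2 frequencies: T14=1, T4=2, T10=2, T6=2, T9=2, T11=1. Every pair that conflicts lands in different frequencies.

2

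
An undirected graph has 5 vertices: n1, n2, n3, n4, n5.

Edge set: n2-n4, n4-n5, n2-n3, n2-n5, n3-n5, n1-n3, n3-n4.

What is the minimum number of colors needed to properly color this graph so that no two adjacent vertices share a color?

n2, n3, n4, n5 are mutually adjacent (a clique of size 4), so at least 4 colors are needed.
One proper 4-coloring: n1=2, n2=2, n3=1, n4=3, n5=4. Each edge has distinct colors on its endpoints.

4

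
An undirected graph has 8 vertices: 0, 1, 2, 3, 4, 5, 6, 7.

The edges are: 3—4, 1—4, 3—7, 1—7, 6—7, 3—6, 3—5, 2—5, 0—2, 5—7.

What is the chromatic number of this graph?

3

3, 5, 7 are mutually adjacent, so at least 3 colors are needed.
3 colors suffice: color red → {2, 4, 7}; color blue → {0, 1, 3}; color green → {5, 6}. Every edge joins two different colors.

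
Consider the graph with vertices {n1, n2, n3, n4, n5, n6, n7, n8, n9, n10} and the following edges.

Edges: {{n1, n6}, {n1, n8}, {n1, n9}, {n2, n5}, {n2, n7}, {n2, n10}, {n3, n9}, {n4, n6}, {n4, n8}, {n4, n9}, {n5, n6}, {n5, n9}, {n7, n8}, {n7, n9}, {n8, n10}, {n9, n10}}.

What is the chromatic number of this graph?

2

n1 and n8 are adjacent, so at least 2 colors are needed.
One proper 2-coloring: n1=2, n2=1, n3=2, n4=2, n5=2, n6=1, n7=2, n8=1, n9=1, n10=2. Each edge has distinct colors on its endpoints.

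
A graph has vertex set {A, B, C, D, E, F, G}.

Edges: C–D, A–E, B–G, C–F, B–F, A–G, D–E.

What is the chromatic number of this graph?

3

The cycle C-D-E-A-G-B-F-C has odd length 7, so it cannot be 2-colored; at least 3 colors are needed.
A valid assignment using 3 colors: A=1, B=3, C=2, D=1, E=2, F=1, G=2. Every edge joins two different colors.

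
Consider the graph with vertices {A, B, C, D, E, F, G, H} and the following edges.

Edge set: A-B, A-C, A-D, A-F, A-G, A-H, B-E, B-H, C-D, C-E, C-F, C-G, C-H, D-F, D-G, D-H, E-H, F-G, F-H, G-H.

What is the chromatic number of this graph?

6

A, C, D, F, G, H form a clique, so at least 6 colors are needed.
A valid assignment using 6 colors: A=3, B=2, C=2, D=6, E=3, F=5, G=4, H=1. No two adjacent vertices share a color.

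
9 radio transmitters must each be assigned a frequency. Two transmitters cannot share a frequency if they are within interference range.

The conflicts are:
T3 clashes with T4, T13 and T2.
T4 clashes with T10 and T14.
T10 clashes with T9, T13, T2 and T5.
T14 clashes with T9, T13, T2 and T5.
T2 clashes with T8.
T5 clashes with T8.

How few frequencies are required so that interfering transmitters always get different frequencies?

T10 and T2 conflict, so at least 2 frequencies are needed.
2 frequencies suffice: frequency 1 → {T3, T10, T14, T8}; frequency 2 → {T4, T9, T13, T2, T5}. No two conflicting transmitters share a frequency.

2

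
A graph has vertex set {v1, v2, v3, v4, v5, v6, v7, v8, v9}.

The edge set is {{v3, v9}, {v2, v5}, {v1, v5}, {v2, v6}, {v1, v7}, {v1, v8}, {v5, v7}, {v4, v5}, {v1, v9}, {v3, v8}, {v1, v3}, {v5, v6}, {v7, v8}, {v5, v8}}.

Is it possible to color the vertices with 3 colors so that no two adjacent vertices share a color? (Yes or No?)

v1, v5, v7, v8 are mutually adjacent (a clique of size 4), so at least 4 colors are needed.
So 3 colors are not enough.

No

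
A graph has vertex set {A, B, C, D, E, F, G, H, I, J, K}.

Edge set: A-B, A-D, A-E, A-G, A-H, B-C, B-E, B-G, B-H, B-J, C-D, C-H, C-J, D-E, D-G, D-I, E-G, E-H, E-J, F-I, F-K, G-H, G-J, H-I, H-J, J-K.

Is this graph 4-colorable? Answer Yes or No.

No

B, E, G, H, J form a clique, so at least 5 colors are needed.
So 4 colors are not enough.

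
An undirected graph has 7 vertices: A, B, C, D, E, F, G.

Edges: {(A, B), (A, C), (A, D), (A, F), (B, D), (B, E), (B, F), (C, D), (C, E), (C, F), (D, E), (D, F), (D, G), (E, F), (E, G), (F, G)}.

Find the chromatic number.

4

D, E, F, G are mutually adjacent (a clique of size 4), so at least 4 colors are needed.
One proper 4-coloring: A=3, B=4, C=4, D=1, E=3, F=2, G=4. Every edge joins two different colors.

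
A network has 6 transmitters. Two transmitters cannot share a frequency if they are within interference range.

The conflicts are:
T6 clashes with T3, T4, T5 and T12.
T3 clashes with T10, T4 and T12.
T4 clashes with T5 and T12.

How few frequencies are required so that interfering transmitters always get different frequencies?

T6, T3, T4, T12 all conflict with each other, so at least 4 frequencies are needed.
4 frequencies suffice: T6=1, T3=3, T10=1, T4=2, T5=3, T12=4. No two conflicting transmitters share a frequency.

4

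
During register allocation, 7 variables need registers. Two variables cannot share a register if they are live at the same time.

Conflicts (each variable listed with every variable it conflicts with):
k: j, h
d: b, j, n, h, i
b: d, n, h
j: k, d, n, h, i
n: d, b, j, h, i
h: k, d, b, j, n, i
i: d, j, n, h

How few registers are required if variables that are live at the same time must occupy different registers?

5

d, j, n, h, i are mutually in conflict, so at least 5 registers are needed.
Using 5 registers: k=3, d=4, b=2, j=2, n=3, h=1, i=5. Every pair that conflicts lands in different registers.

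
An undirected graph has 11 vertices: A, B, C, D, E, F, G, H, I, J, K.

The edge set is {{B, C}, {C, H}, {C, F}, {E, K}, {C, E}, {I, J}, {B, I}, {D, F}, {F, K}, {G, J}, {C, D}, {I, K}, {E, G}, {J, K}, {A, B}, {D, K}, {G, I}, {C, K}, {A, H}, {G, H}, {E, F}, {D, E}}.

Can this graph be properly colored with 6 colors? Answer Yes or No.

The chromatic number is 5. C, D, E, F, K are mutually adjacent (a clique of size 5), so at least 5 colors are needed.
5 colors suffice: color red → {B, G, K}; color blue → {A, C, I}; color green → {E, H, J}; color yellow → {D}; color purple → {F}.
Since 6 ≥ 5, a proper 6-coloring certainly exists.

Yes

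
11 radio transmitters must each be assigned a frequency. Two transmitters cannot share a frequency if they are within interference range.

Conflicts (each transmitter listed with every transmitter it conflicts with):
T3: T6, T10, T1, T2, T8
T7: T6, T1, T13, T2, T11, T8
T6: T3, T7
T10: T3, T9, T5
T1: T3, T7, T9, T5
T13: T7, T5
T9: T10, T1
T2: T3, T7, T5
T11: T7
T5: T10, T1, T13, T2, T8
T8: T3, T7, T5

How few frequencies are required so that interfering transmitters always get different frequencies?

T10 and T5 conflict, so at least 2 frequencies are needed.
2 frequencies suffice: frequency 1 → {T3, T7, T9, T5}; frequency 2 → {T6, T10, T1, T13, T2, T11, T8}. Every pair that conflicts lands in different frequencies.

2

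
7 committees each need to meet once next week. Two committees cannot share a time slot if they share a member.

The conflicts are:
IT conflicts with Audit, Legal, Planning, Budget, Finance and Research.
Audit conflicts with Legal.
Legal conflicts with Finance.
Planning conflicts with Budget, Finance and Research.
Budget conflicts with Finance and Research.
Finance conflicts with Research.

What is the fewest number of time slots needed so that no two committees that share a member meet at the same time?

5

IT, Planning, Budget, Finance, Research all conflict with each other, so at least 5 time slots are needed.
Using 5 time slots: IT=1, Audit=2, Legal=3, Planning=5, Budget=4, Finance=2, Research=3. Every pair that conflicts lands in different time slots.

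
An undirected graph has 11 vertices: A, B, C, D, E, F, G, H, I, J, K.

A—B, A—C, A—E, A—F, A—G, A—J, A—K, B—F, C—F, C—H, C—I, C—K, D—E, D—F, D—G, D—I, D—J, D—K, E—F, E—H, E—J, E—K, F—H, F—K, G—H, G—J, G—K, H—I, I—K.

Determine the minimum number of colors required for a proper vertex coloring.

4

D, E, F, K are mutually adjacent (a clique of size 4), so at least 4 colors are needed.
4 colors suffice: A=1, B=2, C=4, D=1, E=4, F=3, G=3, H=1, I=3, J=2, K=2. No two adjacent vertices share a color.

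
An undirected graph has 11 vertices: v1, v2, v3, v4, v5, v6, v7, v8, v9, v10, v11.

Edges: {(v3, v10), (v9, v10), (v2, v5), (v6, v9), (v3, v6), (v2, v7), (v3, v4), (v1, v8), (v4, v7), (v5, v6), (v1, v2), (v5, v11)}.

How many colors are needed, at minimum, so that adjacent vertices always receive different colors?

2

v9 and v10 are adjacent, so at least 2 colors are needed.
One proper 2-coloring: v1=1, v2=2, v3=1, v4=2, v5=1, v6=2, v7=1, v8=2, v9=1, v10=2, v11=2. Each edge has distinct colors on its endpoints.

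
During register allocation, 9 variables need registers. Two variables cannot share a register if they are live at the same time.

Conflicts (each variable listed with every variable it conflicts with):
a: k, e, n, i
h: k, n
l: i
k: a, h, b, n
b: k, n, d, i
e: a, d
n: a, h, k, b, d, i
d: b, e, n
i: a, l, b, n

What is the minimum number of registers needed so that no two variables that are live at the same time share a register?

a, k, n all conflict with each other, so at least 3 registers are needed.
A valid assignment using 3 registers: a=2, h=2, l=1, k=3, b=2, e=1, n=1, d=3, i=3. No two conflicting variables share a register.

3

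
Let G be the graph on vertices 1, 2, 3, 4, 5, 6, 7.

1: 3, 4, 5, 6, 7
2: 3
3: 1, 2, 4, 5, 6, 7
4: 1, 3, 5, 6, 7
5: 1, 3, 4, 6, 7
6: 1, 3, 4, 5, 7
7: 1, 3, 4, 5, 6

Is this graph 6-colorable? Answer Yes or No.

Yes

The chromatic number is 6. 1, 3, 4, 5, 6, 7 are pairwise adjacent (a clique of size 6), so at least 6 colors are needed.
One proper 6-coloring: 1=purple, 2=blue, 3=red, 4=yellow, 5=orange, 6=blue, 7=green.
That is already a proper 6-coloring.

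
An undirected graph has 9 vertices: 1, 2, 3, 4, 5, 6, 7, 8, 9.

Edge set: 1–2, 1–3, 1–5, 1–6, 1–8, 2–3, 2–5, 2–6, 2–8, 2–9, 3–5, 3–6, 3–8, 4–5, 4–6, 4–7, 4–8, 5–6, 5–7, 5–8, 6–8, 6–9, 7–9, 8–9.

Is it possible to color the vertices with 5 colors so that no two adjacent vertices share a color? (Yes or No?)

1, 2, 3, 5, 6, 8 are pairwise adjacent (a clique of size 6), so at least 6 colors are needed.
So 5 colors are not enough.

No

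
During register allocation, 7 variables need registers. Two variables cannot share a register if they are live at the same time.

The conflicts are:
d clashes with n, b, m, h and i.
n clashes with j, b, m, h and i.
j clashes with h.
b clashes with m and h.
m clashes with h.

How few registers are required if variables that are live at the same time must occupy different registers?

d, n, b, m, h are mutually in conflict, so at least 5 registers are needed.
A valid assignment using 5 registers: d=2, n=1, j=2, b=5, m=4, h=3, i=3. Every pair that conflicts lands in different registers.

5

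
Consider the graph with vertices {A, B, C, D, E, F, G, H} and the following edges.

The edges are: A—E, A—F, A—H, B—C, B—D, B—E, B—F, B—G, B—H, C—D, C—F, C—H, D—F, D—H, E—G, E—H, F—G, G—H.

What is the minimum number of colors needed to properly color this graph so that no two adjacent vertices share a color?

4

B, E, G, H are pairwise adjacent (a clique of size 4), so at least 4 colors are needed.
A valid assignment using 4 colors: A=2, B=2, C=4, D=3, E=3, F=1, G=4, H=1. Each edge has distinct colors on its endpoints.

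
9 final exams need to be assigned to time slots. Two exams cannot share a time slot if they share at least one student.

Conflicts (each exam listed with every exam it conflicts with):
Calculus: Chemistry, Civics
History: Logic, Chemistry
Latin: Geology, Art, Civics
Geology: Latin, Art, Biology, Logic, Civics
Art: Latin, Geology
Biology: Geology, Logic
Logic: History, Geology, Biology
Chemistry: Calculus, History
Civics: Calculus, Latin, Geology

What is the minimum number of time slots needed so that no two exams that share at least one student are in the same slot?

Latin, Geology, Civics all conflict with each other, so at least 3 time slots are needed.
Using 3 time slots: Calculus=3, History=3, Latin=3, Geology=1, Art=2, Biology=3, Logic=2, Chemistry=1, Civics=2. Every pair that conflicts lands in different time slots.

3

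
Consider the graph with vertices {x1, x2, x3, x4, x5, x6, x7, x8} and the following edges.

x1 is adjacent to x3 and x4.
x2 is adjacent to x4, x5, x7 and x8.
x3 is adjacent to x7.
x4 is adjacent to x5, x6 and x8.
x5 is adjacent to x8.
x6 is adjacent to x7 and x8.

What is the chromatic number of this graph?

x2, x4, x5, x8 are mutually adjacent (a clique of size 4), so at least 4 colors are needed.
A valid assignment using 4 colors: x1=2, x2=2, x3=3, x4=1, x5=4, x6=2, x7=1, x8=3. No two adjacent vertices share a color.

4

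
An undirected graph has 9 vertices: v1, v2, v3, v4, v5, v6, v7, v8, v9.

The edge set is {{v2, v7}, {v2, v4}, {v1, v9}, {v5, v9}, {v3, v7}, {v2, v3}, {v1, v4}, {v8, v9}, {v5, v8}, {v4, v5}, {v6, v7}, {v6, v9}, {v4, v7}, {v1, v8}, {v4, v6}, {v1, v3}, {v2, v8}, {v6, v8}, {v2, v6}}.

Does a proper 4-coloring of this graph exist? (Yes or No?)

Yes

The chromatic number is 4. v2, v4, v6, v7 are pairwise adjacent (a clique of size 4), so at least 4 colors are needed.
One proper 4-coloring: v1=2, v2=3, v3=1, v4=1, v5=2, v6=2, v7=4, v8=1, v9=3.
That is already a proper 4-coloring.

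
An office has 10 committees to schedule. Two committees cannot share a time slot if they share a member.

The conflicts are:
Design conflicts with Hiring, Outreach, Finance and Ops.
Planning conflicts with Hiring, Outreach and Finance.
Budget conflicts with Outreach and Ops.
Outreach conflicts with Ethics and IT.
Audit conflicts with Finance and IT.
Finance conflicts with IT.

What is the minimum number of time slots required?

Audit, Finance, IT pairwise conflict, so at least 3 time slots are needed.
A valid assignment using 3 time slots: Design=2, Planning=2, Hiring=1, Budget=2, Outreach=1, Audit=3, Finance=1, Ethics=2, IT=2, Ops=1. Every pair that conflicts lands in different time slots.

3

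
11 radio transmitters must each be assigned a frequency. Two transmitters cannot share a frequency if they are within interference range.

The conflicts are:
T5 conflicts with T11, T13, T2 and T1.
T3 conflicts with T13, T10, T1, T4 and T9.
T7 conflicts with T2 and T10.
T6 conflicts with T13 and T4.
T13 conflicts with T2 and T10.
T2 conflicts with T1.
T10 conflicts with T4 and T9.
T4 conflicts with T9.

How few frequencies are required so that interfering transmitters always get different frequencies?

4

T3, T10, T4, T9 all conflict with each other, so at least 4 frequencies are needed.
Using 4 frequencies: T5=2, T3=2, T7=2, T6=1, T11=1, T13=3, T2=1, T10=1, T1=3, T4=3, T9=4. Every pair that conflicts lands in different frequencies.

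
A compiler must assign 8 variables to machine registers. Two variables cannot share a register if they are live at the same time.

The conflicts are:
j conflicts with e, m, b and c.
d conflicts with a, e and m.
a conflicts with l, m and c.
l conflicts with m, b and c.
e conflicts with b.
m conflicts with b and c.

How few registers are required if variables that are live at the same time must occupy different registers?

4

a, l, m, c are mutually in conflict, so at least 4 registers are needed.
4 registers suffice: register 1 → {e, m}; register 2 → {a, b}; register 3 → {d, c}; register 4 → {j, l}. No two conflicting variables share a register.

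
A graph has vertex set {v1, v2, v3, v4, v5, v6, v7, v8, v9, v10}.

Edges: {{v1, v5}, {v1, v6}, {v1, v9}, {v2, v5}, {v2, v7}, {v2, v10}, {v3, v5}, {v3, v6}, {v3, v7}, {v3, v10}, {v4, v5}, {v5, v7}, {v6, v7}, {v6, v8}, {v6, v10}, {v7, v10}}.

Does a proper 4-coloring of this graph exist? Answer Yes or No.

The chromatic number is 4. v3, v6, v7, v10 are mutually adjacent (a clique of size 4), so at least 4 colors are needed.
One proper 4-coloring: v1=2, v2=4, v3=4, v4=2, v5=1, v6=1, v7=2, v8=2, v9=1, v10=3.
That is already a proper 4-coloring.

Yes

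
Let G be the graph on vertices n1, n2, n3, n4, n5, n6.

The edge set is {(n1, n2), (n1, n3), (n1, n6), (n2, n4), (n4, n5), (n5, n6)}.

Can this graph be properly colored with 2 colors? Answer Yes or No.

No

The cycle n4-n5-n6-n1-n2-n4 has odd length 5, so it cannot be 2-colored; at least 3 colors are needed.
So 2 colors are not enough.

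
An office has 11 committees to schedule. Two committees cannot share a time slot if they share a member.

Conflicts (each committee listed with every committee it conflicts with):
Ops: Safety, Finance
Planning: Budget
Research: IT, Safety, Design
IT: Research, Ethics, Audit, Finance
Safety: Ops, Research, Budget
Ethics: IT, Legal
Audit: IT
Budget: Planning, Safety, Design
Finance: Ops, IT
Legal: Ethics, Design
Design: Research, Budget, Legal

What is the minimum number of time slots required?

The cycle Safety-Research-IT-Finance-Ops-Safety has odd length 5, so it cannot be 2-colored; at least 3 time slots are needed.
3 time slots suffice: Ops=1, Planning=2, Research=2, IT=1, Safety=3, Ethics=2, Audit=2, Budget=1, Finance=2, Legal=1, Design=3. Each listed conflict is separated.

3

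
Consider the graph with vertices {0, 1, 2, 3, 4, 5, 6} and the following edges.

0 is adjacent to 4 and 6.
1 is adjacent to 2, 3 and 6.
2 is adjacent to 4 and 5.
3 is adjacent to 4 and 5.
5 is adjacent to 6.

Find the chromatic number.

3

The cycle 4-2-1-6-0-4 has odd length 5, so it cannot be 2-colored; at least 3 colors are needed.
3 colors suffice: 0=c, 1=a, 2=b, 3=b, 4=a, 5=a, 6=b. Every edge joins two different colors.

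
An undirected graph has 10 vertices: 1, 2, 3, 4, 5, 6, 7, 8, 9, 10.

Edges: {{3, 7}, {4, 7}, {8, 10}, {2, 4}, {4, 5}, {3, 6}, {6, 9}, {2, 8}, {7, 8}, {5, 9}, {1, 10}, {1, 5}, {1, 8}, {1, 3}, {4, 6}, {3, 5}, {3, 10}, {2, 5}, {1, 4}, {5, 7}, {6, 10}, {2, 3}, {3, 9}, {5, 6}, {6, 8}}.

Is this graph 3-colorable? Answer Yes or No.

3, 5, 6, 9 are mutually adjacent (a clique of size 4), so at least 4 colors are needed.
So 3 colors are not enough.

No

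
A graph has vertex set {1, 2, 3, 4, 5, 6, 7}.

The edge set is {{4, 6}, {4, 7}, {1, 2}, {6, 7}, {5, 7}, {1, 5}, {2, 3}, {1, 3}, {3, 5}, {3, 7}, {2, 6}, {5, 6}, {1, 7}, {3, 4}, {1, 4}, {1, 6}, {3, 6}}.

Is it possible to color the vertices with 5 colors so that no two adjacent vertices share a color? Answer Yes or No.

Yes

The chromatic number is 5. 1, 3, 5, 6, 7 form a clique, so at least 5 colors are needed.
A valid assignment using 5 colors: 1=blue, 2=yellow, 3=red, 4=purple, 5=purple, 6=green, 7=yellow.
That is already a proper 5-coloring.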